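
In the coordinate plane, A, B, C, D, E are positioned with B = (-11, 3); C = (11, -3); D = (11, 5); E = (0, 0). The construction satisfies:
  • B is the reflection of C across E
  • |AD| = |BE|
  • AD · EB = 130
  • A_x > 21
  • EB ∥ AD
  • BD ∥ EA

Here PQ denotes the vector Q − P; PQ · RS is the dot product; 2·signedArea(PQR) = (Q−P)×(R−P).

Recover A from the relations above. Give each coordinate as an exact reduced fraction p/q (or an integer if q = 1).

A = (22, 2)

1. A_x = 22  [EB ∥ AD ∩ BD ∥ EA]
2. A_y = 2  [EB ∥ AD ∩ BD ∥ EA]
   → A = (22, 2)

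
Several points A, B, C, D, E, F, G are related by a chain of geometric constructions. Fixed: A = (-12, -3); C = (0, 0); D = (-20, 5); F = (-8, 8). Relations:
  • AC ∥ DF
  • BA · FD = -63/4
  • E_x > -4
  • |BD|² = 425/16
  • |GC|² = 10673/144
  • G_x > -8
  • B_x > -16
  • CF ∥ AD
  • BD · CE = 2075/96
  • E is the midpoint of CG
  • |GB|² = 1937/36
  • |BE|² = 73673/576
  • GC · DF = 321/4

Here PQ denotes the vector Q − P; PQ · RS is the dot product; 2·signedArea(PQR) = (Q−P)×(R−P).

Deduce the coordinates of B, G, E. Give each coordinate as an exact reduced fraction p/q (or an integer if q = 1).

B = (-15, 15/4)
E = (-23/6, 47/24)
G = (-23/3, 47/12)

1. B_x = -15  [line 12·x + 3·y + 675/4 = 0 ∩ |BD|² = 425/16]
2. B_y = 15/4  [line 12·x + 3·y + 675/4 = 0 ∩ |BD|² = 425/16]
   → B = (-15, 15/4)
3. G_x = -23/3  [line -12·x + -3·y + -321/4 = 0 ∩ |GB|² = 1937/36]
4. G_y = 47/12  [line -12·x + -3·y + -321/4 = 0 ∩ |GB|² = 1937/36]
   → G = (-23/3, 47/12)
5. E_x = -23/6  [BD · CE = 2075/96 ∩ E is the midpoint of CG]
6. E_y = 47/24  [BD · CE = 2075/96 ∩ E is the midpoint of CG]
   → E = (-23/6, 47/24)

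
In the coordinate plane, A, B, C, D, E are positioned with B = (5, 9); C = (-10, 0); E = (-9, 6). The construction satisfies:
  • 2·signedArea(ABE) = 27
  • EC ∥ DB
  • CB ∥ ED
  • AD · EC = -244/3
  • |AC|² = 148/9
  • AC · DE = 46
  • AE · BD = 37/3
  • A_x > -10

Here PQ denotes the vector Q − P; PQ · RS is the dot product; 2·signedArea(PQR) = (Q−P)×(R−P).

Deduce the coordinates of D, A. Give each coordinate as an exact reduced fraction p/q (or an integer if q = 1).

1. D_x = 6  [EC ∥ DB ∩ CB ∥ ED]
2. D_y = 15  [EC ∥ DB ∩ CB ∥ ED]
   → D = (6, 15)
3. A_x = -28/3  [AC · DE = 46 ∩ 2·signedArea(ABE) = 27]
4. A_y = 4  [AC · DE = 46 ∩ 2·signedArea(ABE) = 27]
   → A = (-28/3, 4)

A = (-28/3, 4)
D = (6, 15)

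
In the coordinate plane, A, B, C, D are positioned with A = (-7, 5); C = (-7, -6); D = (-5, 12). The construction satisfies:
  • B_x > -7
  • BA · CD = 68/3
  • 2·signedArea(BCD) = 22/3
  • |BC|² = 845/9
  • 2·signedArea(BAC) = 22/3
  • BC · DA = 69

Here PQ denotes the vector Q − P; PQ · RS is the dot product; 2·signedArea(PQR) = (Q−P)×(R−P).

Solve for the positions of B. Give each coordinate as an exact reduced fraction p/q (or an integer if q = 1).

B = (-19/3, 11/3)

1. B_x = -19/3  [2·signedArea(BAC) = 22/3 ∩ 2·signedArea(BCD) = 22/3]
2. B_y = 11/3  [2·signedArea(BAC) = 22/3 ∩ 2·signedArea(BCD) = 22/3]
   → B = (-19/3, 11/3)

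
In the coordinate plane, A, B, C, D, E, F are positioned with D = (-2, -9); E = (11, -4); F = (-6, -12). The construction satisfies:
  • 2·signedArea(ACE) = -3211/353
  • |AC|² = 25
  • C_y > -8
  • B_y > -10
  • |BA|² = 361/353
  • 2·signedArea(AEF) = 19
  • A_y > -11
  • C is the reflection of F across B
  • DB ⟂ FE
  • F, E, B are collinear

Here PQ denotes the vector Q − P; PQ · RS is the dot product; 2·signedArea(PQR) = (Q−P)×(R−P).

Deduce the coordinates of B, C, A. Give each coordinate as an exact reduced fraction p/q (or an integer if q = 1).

1. B_x = -554/353  [F, E, B are collinear ∩ DB ⟂ FE]
2. B_y = -3500/353  [F, E, B are collinear ∩ DB ⟂ FE]
   → B = (-554/353, -3500/353)
3. C_x = 1010/353  [C is the reflection of F across B]
4. C_y = -2764/353  [C is the reflection of F across B]
   → C = (1010/353, -2764/353)
5. A_x = -402/353  [line -1352/353·x + 2873/353·y + 29575/353 = 0 ∩ |BA|² = 361/353]
6. A_y = -3823/353  [line -1352/353·x + 2873/353·y + 29575/353 = 0 ∩ |BA|² = 361/353]
   → A = (-402/353, -3823/353)

A = (-402/353, -3823/353)
B = (-554/353, -3500/353)
C = (1010/353, -2764/353)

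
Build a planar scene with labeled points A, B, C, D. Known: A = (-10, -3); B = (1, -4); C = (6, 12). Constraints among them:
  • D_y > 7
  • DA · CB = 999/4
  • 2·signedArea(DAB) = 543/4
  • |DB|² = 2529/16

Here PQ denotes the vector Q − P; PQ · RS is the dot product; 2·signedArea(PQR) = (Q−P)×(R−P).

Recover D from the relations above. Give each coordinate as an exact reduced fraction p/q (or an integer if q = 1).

D = (19/4, 8)

1. D_x = 19/4  [DA · CB = 999/4 ∩ 2·signedArea(DAB) = 543/4]
2. D_y = 8  [DA · CB = 999/4 ∩ 2·signedArea(DAB) = 543/4]
   → D = (19/4, 8)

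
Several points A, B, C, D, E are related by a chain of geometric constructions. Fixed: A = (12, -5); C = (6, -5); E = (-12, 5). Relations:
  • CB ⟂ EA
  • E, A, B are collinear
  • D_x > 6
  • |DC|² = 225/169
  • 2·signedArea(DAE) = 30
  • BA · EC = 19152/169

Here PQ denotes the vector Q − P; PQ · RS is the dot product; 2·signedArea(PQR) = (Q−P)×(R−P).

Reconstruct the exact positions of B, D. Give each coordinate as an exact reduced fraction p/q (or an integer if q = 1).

1. B_x = 1164/169  [E, A, B are collinear ∩ CB ⟂ EA]
2. B_y = -485/169  [E, A, B are collinear ∩ CB ⟂ EA]
   → B = (1164/169, -485/169)
3. D_x = 1089/169  [line -10·x + -24·y + -30 = 0 ∩ |DC|² = 225/169]
4. D_y = -665/169  [line -10·x + -24·y + -30 = 0 ∩ |DC|² = 225/169]
   → D = (1089/169, -665/169)

B = (1164/169, -485/169)
D = (1089/169, -665/169)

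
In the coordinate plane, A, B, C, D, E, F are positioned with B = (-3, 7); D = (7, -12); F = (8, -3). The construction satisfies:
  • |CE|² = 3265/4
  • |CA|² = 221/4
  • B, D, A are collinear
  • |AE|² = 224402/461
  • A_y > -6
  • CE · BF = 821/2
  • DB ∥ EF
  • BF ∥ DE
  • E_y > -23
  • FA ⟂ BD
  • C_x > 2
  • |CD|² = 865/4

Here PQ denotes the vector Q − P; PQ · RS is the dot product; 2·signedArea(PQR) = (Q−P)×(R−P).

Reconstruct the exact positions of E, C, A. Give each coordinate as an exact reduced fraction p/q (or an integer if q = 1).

1. E_x = 18  [DB ∥ EF ∩ BF ∥ DE]
2. E_y = -22  [DB ∥ EF ∩ BF ∥ DE]
   → E = (18, -22)
3. C_x = 5/2  [line -11·x + 10·y + 15/2 = 0 ∩ |CE|² = 3265/4]
4. C_y = 2  [line -11·x + 10·y + 15/2 = 0 ∩ |CE|² = 3265/4]
   → C = (5/2, 2)
5. A_x = 1617/461  [B, D, A are collinear ∩ FA ⟂ BD]
6. A_y = -2473/461  [B, D, A are collinear ∩ FA ⟂ BD]
   → A = (1617/461, -2473/461)

A = (1617/461, -2473/461)
C = (5/2, 2)
E = (18, -22)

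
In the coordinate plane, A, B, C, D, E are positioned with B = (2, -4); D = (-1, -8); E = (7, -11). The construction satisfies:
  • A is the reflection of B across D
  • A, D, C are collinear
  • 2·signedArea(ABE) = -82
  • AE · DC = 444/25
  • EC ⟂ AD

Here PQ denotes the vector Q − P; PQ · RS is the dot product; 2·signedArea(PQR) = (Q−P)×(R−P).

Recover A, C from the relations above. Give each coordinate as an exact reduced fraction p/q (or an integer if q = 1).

1. A_x = -4  [A is the reflection of B across D]
2. A_y = -12  [A is the reflection of B across D]
   → A = (-4, -12)
3. C_x = 11/25  [A, D, C are collinear ∩ EC ⟂ AD]
4. C_y = -152/25  [A, D, C are collinear ∩ EC ⟂ AD]
   → C = (11/25, -152/25)

A = (-4, -12)
C = (11/25, -152/25)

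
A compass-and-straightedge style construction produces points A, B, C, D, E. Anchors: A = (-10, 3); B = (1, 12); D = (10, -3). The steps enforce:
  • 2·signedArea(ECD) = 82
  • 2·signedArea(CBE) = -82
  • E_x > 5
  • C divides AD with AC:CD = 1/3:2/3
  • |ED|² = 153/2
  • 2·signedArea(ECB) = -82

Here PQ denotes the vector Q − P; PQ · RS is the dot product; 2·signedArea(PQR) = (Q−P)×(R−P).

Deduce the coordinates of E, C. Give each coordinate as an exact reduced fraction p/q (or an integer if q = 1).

C = (-10/3, 1)
E = (11/2, 9/2)

1. C_x = -10/3  [C divides AD with AC:CD = 1/3:2/3]
2. C_y = 1  [C divides AD with AC:CD = 1/3:2/3]
   → C = (-10/3, 1)
3. E_x = 11/2  [2·signedArea(ECD) = 82 ∩ 2·signedArea(ECB) = -82]
4. E_y = 9/2  [2·signedArea(ECD) = 82 ∩ 2·signedArea(ECB) = -82]
   → E = (11/2, 9/2)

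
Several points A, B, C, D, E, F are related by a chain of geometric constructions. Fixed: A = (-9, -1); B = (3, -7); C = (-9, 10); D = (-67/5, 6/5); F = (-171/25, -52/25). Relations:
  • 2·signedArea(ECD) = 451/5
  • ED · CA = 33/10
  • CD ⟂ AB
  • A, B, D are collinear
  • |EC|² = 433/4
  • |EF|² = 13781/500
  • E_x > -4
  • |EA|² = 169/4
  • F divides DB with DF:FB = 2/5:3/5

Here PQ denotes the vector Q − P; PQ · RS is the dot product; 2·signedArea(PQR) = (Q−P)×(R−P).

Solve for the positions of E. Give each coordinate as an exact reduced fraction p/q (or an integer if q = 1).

E = (-3, 3/2)

1. E_x = -3  [ED · CA = 33/10 ∩ 2·signedArea(ECD) = 451/5]
2. E_y = 3/2  [ED · CA = 33/10 ∩ 2·signedArea(ECD) = 451/5]
   → E = (-3, 3/2)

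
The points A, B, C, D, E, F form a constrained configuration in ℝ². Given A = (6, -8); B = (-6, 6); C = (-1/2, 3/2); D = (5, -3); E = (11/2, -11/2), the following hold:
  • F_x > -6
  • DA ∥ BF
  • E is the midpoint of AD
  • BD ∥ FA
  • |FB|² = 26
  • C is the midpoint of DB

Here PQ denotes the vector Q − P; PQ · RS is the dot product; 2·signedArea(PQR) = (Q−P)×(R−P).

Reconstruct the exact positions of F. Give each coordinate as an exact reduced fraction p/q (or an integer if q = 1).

1. F_x = -5  [BD ∥ FA ∩ DA ∥ BF]
2. F_y = 1  [BD ∥ FA ∩ DA ∥ BF]
   → F = (-5, 1)

F = (-5, 1)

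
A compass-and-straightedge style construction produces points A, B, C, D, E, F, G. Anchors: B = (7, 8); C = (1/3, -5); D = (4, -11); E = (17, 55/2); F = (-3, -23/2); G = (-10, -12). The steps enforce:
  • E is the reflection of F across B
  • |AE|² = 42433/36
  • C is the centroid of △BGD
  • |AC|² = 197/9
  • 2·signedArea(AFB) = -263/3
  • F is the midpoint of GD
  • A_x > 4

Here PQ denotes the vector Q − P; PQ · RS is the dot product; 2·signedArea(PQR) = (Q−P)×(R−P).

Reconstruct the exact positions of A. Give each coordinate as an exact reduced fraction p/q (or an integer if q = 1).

1. A_x = 5  [line -39/2·x + 10·y + 865/6 = 0 ∩ |AC|² = 197/9]
2. A_y = -14/3  [line -39/2·x + 10·y + 865/6 = 0 ∩ |AC|² = 197/9]
   → A = (5, -14/3)

A = (5, -14/3)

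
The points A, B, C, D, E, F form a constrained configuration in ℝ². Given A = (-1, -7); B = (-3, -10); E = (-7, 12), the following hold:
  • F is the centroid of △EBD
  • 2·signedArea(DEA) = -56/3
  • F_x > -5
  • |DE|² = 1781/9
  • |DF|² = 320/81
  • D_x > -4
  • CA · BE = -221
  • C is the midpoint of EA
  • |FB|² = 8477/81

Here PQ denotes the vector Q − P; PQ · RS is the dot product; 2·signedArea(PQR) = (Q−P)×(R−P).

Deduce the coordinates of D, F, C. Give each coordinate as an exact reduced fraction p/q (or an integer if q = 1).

C = (-4, 5/2)
D = (-11/3, -5/3)
F = (-41/9, 1/9)

1. D_x = -11/3  [line 19·x + 6·y + 239/3 = 0 ∩ |DE|² = 1781/9]
2. D_y = -5/3  [line 19·x + 6·y + 239/3 = 0 ∩ |DE|² = 1781/9]
   → D = (-11/3, -5/3)
3. F_x = -41/9  [F is the centroid of △EBD]
4. F_y = 1/9  [F is the centroid of △EBD]
   → F = (-41/9, 1/9)
5. C_x = -4  [C is the midpoint of EA]
6. C_y = 5/2  [C is the midpoint of EA]
   → C = (-4, 5/2)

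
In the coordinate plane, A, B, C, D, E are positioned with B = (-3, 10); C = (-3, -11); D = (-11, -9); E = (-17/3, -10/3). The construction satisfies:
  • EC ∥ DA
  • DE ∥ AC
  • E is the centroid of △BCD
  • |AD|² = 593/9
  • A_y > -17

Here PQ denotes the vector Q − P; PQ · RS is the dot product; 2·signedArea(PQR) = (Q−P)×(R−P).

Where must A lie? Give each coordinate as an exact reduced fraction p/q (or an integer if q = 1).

A = (-25/3, -50/3)

1. A_x = -25/3  [DE ∥ AC ∩ EC ∥ DA]
2. A_y = -50/3  [DE ∥ AC ∩ EC ∥ DA]
   → A = (-25/3, -50/3)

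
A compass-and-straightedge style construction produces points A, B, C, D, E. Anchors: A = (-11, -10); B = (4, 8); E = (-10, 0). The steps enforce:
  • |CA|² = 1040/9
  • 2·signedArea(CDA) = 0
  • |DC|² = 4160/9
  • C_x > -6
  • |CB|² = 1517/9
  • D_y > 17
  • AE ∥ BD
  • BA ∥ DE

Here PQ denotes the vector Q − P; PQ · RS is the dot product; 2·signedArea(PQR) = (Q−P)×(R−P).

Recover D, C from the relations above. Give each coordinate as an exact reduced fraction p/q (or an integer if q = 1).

1. D_x = 5  [BA ∥ DE ∩ AE ∥ BD]
2. D_y = 18  [BA ∥ DE ∩ AE ∥ BD]
   → D = (5, 18)
3. C_x = -17/3  [line 28·x + -16·y + 148 = 0 ∩ |CA|² = 1040/9]
4. C_y = -2/3  [line 28·x + -16·y + 148 = 0 ∩ |CA|² = 1040/9]
   → C = (-17/3, -2/3)

C = (-17/3, -2/3)
D = (5, 18)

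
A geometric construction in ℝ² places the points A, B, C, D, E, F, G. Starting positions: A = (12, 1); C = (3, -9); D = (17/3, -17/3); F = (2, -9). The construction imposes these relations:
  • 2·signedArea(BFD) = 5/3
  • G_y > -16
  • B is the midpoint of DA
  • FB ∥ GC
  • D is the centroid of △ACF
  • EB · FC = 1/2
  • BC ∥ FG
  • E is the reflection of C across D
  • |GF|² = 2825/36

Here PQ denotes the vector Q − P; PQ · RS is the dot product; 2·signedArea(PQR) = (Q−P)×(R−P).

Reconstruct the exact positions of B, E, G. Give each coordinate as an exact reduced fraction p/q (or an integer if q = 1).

1. B_x = 53/6  [B is the midpoint of DA]
2. B_y = -7/3  [B is the midpoint of DA]
   → B = (53/6, -7/3)
3. E_x = 25/3  [E is the reflection of C across D]
4. E_y = -7/3  [E is the reflection of C across D]
   → E = (25/3, -7/3)
5. G_x = -23/6  [FB ∥ GC ∩ BC ∥ FG]
6. G_y = -47/3  [FB ∥ GC ∩ BC ∥ FG]
   → G = (-23/6, -47/3)

B = (53/6, -7/3)
E = (25/3, -7/3)
G = (-23/6, -47/3)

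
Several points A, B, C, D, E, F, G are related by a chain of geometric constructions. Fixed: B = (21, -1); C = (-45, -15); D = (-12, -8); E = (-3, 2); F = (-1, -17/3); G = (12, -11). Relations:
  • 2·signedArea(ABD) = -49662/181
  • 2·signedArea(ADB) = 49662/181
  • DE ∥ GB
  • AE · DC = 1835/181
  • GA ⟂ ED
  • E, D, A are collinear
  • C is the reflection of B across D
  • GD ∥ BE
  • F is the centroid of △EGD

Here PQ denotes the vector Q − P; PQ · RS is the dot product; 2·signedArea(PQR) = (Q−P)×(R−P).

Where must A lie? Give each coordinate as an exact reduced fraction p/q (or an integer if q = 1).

A = (-498/181, 412/181)

1. A_x = -498/181  [E, D, A are collinear ∩ GA ⟂ ED]
2. A_y = 412/181  [E, D, A are collinear ∩ GA ⟂ ED]
   → A = (-498/181, 412/181)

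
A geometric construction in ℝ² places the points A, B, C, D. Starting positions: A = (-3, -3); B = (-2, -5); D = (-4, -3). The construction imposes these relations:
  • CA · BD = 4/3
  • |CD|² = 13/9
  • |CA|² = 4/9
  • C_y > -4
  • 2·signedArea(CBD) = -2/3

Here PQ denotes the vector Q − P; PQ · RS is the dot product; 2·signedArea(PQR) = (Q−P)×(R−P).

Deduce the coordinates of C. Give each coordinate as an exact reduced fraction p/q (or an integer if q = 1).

1. C_x = -3  [2·signedArea(CBD) = -2/3 ∩ CA · BD = 4/3]
2. C_y = -11/3  [2·signedArea(CBD) = -2/3 ∩ CA · BD = 4/3]
   → C = (-3, -11/3)

C = (-3, -11/3)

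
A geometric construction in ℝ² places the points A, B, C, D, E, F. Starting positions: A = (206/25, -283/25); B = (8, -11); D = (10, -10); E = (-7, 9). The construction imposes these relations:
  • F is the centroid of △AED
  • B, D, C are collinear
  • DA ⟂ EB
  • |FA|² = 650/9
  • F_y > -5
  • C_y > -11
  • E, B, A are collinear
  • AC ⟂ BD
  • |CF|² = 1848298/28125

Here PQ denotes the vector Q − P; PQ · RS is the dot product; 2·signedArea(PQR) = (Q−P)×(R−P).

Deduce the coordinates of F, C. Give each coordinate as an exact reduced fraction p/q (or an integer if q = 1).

1. F_x = 281/75  [F is the centroid of △AED]
2. F_y = -308/75  [F is the centroid of △AED]
   → F = (281/75, -308/75)
3. C_x = 1008/125  [B, D, C are collinear ∩ AC ⟂ BD]
4. C_y = -1371/125  [B, D, C are collinear ∩ AC ⟂ BD]
   → C = (1008/125, -1371/125)

C = (1008/125, -1371/125)
F = (281/75, -308/75)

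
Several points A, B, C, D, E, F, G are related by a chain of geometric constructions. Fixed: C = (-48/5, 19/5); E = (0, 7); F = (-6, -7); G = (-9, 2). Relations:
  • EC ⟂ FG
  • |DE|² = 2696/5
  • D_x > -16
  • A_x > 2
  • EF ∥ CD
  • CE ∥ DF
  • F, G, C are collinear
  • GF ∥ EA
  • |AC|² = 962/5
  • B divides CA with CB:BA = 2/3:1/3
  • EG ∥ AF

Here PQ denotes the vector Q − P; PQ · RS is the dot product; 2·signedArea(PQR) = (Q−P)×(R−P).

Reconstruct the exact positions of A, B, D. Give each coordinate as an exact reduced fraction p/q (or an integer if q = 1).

1. A_x = 3  [EG ∥ AF ∩ GF ∥ EA]
2. A_y = -2  [EG ∥ AF ∩ GF ∥ EA]
   → A = (3, -2)
3. B_x = -6/5  [B divides CA with CB:BA = 2/3:1/3]
4. B_y = -1/15  [B divides CA with CB:BA = 2/3:1/3]
   → B = (-6/5, -1/15)
5. D_x = -78/5  [CE ∥ DF ∩ EF ∥ CD]
6. D_y = -51/5  [CE ∥ DF ∩ EF ∥ CD]
   → D = (-78/5, -51/5)

A = (3, -2)
B = (-6/5, -1/15)
D = (-78/5, -51/5)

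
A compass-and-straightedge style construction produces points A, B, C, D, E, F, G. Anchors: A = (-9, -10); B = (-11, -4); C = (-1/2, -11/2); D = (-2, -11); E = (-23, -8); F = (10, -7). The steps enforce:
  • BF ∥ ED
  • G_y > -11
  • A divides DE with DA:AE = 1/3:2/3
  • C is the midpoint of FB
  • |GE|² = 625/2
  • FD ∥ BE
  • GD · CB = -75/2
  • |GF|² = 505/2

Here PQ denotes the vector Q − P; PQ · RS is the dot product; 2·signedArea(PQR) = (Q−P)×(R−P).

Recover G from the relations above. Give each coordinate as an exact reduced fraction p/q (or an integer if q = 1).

1. G_x = -11/2  [line 21/2·x + -3/2·y + 42 = 0 ∩ |GE|² = 625/2]
2. G_y = -21/2  [line 21/2·x + -3/2·y + 42 = 0 ∩ |GE|² = 625/2]
   → G = (-11/2, -21/2)

G = (-11/2, -21/2)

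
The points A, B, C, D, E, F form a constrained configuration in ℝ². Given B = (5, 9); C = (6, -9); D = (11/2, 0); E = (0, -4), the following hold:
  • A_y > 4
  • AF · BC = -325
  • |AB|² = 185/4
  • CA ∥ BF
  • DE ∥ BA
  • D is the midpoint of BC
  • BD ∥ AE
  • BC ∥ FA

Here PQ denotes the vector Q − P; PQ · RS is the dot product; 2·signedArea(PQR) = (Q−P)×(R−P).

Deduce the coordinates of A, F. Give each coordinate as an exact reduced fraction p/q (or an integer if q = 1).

A = (-1/2, 5)
F = (-3/2, 23)

1. A_x = -1/2  [BD ∥ AE ∩ DE ∥ BA]
2. A_y = 5  [BD ∥ AE ∩ DE ∥ BA]
   → A = (-1/2, 5)
3. F_x = -3/2  [BC ∥ FA ∩ CA ∥ BF]
4. F_y = 23  [BC ∥ FA ∩ CA ∥ BF]
   → F = (-3/2, 23)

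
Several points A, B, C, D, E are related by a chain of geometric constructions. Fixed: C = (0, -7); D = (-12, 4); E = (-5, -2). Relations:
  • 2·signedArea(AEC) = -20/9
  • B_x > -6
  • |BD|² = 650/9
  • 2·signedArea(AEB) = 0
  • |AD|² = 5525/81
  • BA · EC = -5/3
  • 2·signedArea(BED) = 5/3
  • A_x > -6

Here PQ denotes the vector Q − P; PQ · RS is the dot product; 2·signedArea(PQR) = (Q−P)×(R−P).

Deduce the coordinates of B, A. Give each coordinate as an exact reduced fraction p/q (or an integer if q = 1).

A = (-53/9, -14/9)
B = (-17/3, -5/3)

1. B_x = -17/3  [line -6·x + -7·y + -137/3 = 0 ∩ |BD|² = 650/9]
2. B_y = -5/3  [line -6·x + -7·y + -137/3 = 0 ∩ |BD|² = 650/9]
   → B = (-17/3, -5/3)
3. A_x = -53/9  [BA · EC = -5/3 ∩ 2·signedArea(AEB) = 0]
4. A_y = -14/9  [BA · EC = -5/3 ∩ 2·signedArea(AEB) = 0]
   → A = (-53/9, -14/9)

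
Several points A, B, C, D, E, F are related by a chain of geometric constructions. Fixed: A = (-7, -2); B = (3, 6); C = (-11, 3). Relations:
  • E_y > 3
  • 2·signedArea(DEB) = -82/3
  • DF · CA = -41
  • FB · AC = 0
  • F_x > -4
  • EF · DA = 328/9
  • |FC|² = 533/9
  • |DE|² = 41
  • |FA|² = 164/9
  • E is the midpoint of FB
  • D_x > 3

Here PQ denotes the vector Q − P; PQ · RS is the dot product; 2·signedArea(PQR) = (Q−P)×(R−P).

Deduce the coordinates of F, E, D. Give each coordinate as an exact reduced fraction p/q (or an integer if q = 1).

D = (11/3, -5/3)
E = (-1/3, 10/3)
F = (-11/3, 2/3)

1. F_x = -11/3  [line 4·x + -5·y + 18 = 0 ∩ |FA|² = 164/9]
2. F_y = 2/3  [line 4·x + -5·y + 18 = 0 ∩ |FA|² = 164/9]
   → F = (-11/3, 2/3)
3. E_x = -1/3  [E is the midpoint of FB]
4. E_y = 10/3  [E is the midpoint of FB]
   → E = (-1/3, 10/3)
5. D_x = 11/3  [2·signedArea(DEB) = -82/3 ∩ EF · DA = 328/9]
6. D_y = -5/3  [2·signedArea(DEB) = -82/3 ∩ EF · DA = 328/9]
   → D = (11/3, -5/3)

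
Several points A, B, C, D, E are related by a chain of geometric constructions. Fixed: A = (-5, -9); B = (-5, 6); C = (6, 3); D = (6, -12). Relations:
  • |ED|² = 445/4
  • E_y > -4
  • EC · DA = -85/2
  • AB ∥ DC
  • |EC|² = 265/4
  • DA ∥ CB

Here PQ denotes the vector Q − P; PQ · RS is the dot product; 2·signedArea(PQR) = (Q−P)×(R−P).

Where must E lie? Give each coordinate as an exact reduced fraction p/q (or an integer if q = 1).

1. E_x = 1/2  [line 11·x + -3·y + -29/2 = 0 ∩ |ED|² = 445/4]
2. E_y = -3  [line 11·x + -3·y + -29/2 = 0 ∩ |ED|² = 445/4]
   → E = (1/2, -3)

E = (1/2, -3)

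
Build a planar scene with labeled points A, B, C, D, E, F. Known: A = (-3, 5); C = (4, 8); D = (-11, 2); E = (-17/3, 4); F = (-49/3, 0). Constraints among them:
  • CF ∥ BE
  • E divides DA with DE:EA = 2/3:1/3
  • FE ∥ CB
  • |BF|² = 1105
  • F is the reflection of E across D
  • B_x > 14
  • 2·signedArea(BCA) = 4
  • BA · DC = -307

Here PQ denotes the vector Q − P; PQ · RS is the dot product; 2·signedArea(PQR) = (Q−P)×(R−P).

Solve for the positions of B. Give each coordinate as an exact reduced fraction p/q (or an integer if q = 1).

1. B_x = 44/3  [CF ∥ BE ∩ FE ∥ CB]
2. B_y = 12  [CF ∥ BE ∩ FE ∥ CB]
   → B = (44/3, 12)

B = (44/3, 12)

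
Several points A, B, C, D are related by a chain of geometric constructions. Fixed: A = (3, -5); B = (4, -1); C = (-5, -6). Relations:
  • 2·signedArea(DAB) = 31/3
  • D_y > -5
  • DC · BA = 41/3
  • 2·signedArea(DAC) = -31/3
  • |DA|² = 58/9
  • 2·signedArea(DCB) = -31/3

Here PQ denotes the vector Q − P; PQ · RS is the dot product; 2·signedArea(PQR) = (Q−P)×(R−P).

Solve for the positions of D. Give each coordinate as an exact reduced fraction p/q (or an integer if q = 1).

D = (2/3, -4)

1. D_x = 2/3  [2·signedArea(DCB) = -31/3 ∩ DC · BA = 41/3]
2. D_y = -4  [2·signedArea(DCB) = -31/3 ∩ DC · BA = 41/3]
   → D = (2/3, -4)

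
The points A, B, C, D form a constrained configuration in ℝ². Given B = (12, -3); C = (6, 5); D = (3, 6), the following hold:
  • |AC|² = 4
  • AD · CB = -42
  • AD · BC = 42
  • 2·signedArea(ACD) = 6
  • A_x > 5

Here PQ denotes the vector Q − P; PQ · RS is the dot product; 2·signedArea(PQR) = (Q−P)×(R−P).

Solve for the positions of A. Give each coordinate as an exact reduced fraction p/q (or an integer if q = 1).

A = (6, 3)

1. A_x = 6  [2·signedArea(ACD) = 6 ∩ AD · BC = 42]
2. A_y = 3  [2·signedArea(ACD) = 6 ∩ AD · BC = 42]
   → A = (6, 3)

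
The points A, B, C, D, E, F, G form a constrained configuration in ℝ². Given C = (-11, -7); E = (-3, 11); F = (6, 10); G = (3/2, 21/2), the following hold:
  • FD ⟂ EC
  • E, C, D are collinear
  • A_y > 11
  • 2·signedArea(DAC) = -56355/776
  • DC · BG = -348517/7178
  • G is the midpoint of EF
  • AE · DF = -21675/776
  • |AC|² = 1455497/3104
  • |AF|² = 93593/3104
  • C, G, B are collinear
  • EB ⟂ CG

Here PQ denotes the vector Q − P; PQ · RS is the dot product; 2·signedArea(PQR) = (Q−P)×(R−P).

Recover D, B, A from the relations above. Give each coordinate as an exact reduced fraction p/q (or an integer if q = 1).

A = (507/776, 8731/776)
B = (8/37, 322/37)
D = (-183/97, 1310/97)

1. D_x = -183/97  [E, C, D are collinear ∩ FD ⟂ EC]
2. D_y = 1310/97  [E, C, D are collinear ∩ FD ⟂ EC]
   → D = (-183/97, 1310/97)
3. B_x = 8/37  [C, G, B are collinear ∩ EB ⟂ CG]
4. B_y = 322/37  [C, G, B are collinear ∩ EB ⟂ CG]
   → B = (8/37, 322/37)
5. A_x = 507/776  [line -765/97·x + 340/97·y + -26605/776 = 0 ∩ |AC|² = 1455497/3104]
6. A_y = 8731/776  [line -765/97·x + 340/97·y + -26605/776 = 0 ∩ |AC|² = 1455497/3104]
   → A = (507/776, 8731/776)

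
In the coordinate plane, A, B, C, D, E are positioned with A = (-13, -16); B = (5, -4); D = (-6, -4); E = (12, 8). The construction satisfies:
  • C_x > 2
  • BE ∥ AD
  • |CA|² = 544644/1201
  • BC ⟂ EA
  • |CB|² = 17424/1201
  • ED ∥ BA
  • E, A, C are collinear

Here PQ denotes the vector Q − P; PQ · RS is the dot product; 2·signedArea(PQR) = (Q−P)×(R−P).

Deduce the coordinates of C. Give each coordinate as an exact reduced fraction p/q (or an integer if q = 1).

1. C_x = 2837/1201  [E, A, C are collinear ∩ BC ⟂ EA]
2. C_y = -1504/1201  [E, A, C are collinear ∩ BC ⟂ EA]
   → C = (2837/1201, -1504/1201)

C = (2837/1201, -1504/1201)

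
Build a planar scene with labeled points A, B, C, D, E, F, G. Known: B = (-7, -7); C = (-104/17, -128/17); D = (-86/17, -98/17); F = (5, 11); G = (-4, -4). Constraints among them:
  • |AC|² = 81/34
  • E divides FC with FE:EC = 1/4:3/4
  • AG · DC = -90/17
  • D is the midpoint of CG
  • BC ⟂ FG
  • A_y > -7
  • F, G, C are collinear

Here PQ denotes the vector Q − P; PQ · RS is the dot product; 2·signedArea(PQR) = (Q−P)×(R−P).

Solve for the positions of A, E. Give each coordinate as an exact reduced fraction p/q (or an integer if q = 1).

1. A_x = -181/34  [line 18/17·x + 30/17·y + 282/17 = 0 ∩ |AC|² = 81/34]
2. A_y = -211/34  [line 18/17·x + 30/17·y + 282/17 = 0 ∩ |AC|² = 81/34]
   → A = (-181/34, -211/34)
3. E_x = 151/68  [E divides FC with FE:EC = 1/4:3/4]
4. E_y = 433/68  [E divides FC with FE:EC = 1/4:3/4]
   → E = (151/68, 433/68)

A = (-181/34, -211/34)
E = (151/68, 433/68)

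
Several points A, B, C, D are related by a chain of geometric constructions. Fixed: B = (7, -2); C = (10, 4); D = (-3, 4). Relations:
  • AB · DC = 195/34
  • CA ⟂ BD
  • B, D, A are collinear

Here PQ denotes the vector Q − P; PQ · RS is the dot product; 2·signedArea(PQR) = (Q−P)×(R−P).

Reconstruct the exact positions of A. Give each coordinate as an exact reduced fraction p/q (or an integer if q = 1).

A = (223/34, -59/34)

1. A_x = 223/34  [B, D, A are collinear ∩ CA ⟂ BD]
2. A_y = -59/34  [B, D, A are collinear ∩ CA ⟂ BD]
   → A = (223/34, -59/34)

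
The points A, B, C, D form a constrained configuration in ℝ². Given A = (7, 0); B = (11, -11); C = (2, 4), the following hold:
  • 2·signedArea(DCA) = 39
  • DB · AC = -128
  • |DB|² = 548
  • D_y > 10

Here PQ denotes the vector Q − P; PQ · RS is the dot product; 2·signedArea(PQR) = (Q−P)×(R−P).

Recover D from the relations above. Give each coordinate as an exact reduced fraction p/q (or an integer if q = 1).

1. D_x = 3  [DB · AC = -128 ∩ 2·signedArea(DCA) = 39]
2. D_y = 11  [DB · AC = -128 ∩ 2·signedArea(DCA) = 39]
   → D = (3, 11)

D = (3, 11)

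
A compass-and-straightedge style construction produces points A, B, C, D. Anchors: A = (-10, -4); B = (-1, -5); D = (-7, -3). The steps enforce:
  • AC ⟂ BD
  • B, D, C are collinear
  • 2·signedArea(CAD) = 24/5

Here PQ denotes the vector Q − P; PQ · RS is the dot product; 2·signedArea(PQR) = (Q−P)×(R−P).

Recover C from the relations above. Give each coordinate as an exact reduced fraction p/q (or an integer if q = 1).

1. C_x = -47/5  [B, D, C are collinear ∩ AC ⟂ BD]
2. C_y = -11/5  [B, D, C are collinear ∩ AC ⟂ BD]
   → C = (-47/5, -11/5)

C = (-47/5, -11/5)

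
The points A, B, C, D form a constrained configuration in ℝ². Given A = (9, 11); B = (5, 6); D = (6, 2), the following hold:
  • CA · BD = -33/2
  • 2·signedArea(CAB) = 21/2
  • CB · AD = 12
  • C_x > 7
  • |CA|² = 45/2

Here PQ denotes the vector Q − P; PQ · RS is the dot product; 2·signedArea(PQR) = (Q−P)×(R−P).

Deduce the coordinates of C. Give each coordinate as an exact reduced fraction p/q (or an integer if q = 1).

C = (15/2, 13/2)

1. C_x = 15/2  [2·signedArea(CAB) = 21/2 ∩ CB · AD = 12]
2. C_y = 13/2  [2·signedArea(CAB) = 21/2 ∩ CB · AD = 12]
   → C = (15/2, 13/2)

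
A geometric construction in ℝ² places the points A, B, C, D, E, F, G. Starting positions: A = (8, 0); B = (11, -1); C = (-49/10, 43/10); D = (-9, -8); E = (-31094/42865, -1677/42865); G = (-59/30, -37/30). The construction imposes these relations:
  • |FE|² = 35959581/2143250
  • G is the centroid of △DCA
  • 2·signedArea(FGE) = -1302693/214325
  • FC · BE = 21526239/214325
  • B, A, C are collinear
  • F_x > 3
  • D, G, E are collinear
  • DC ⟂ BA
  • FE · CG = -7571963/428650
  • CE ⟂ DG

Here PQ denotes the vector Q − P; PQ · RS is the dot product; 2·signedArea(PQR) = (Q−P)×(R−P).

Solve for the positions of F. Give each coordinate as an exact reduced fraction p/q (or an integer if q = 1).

F = (161/50, -57/50)

1. F_x = 161/50  [2·signedArea(FGE) = -1302693/214325 ∩ FC · BE = 21526239/214325]
2. F_y = -57/50  [2·signedArea(FGE) = -1302693/214325 ∩ FC · BE = 21526239/214325]
   → F = (161/50, -57/50)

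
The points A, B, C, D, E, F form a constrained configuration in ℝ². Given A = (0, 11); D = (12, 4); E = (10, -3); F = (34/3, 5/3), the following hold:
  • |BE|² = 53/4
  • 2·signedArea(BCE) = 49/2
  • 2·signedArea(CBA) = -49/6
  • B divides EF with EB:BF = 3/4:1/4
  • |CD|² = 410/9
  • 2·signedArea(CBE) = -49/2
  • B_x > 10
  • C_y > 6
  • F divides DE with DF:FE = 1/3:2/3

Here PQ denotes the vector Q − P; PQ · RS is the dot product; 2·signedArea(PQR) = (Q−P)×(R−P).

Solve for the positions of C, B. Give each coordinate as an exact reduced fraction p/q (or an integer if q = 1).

1. B_x = 11  [B divides EF with EB:BF = 3/4:1/4]
2. B_y = 1/2  [B divides EF with EB:BF = 3/4:1/4]
   → B = (11, 1/2)
3. C_x = 17/3  [2·signedArea(CBA) = -49/6 ∩ 2·signedArea(BCE) = 49/2]
4. C_y = 19/3  [2·signedArea(CBA) = -49/6 ∩ 2·signedArea(BCE) = 49/2]
   → C = (17/3, 19/3)

B = (11, 1/2)
C = (17/3, 19/3)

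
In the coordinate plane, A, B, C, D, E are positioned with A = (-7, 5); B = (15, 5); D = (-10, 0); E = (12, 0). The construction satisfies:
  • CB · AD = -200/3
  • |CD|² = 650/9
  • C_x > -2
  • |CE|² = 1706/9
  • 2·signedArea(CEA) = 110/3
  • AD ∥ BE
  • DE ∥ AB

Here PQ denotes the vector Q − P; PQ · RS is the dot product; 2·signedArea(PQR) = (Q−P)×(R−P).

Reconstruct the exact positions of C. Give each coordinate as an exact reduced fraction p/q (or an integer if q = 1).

1. C_x = -5/3  [2·signedArea(CEA) = 110/3 ∩ CB · AD = -200/3]
2. C_y = 5/3  [2·signedArea(CEA) = 110/3 ∩ CB · AD = -200/3]
   → C = (-5/3, 5/3)

C = (-5/3, 5/3)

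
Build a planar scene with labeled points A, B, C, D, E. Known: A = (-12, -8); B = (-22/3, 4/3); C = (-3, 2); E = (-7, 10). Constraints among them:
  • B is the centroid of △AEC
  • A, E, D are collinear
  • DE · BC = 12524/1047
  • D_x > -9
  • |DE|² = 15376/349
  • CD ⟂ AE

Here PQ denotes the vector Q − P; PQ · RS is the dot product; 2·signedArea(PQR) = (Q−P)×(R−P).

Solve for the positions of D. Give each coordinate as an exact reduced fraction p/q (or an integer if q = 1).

D = (-3063/349, 1258/349)

1. D_x = -3063/349  [A, E, D are collinear ∩ CD ⟂ AE]
2. D_y = 1258/349  [A, E, D are collinear ∩ CD ⟂ AE]
   → D = (-3063/349, 1258/349)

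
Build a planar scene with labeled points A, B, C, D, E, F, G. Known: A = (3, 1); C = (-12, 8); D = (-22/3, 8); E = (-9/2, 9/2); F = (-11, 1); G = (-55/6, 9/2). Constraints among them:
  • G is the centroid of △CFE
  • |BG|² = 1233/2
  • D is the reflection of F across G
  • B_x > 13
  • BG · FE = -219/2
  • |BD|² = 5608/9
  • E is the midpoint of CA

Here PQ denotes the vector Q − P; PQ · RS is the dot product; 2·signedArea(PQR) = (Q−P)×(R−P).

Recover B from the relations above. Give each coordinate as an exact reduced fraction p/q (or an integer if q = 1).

1. B_x = 40/3  [line -13/2·x + -7/2·y + 197/3 = 0 ∩ |BD|² = 5608/9]
2. B_y = -6  [line -13/2·x + -7/2·y + 197/3 = 0 ∩ |BD|² = 5608/9]
   → B = (40/3, -6)

B = (40/3, -6)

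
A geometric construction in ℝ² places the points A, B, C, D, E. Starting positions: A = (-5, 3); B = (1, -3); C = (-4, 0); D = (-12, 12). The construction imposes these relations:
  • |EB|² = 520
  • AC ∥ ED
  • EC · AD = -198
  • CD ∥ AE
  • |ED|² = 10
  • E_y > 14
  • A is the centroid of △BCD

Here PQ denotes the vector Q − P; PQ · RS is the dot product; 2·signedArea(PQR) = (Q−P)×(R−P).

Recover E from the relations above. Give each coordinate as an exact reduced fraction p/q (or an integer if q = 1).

E = (-13, 15)

1. E_x = -13  [AC ∥ ED ∩ CD ∥ AE]
2. E_y = 15  [AC ∥ ED ∩ CD ∥ AE]
   → E = (-13, 15)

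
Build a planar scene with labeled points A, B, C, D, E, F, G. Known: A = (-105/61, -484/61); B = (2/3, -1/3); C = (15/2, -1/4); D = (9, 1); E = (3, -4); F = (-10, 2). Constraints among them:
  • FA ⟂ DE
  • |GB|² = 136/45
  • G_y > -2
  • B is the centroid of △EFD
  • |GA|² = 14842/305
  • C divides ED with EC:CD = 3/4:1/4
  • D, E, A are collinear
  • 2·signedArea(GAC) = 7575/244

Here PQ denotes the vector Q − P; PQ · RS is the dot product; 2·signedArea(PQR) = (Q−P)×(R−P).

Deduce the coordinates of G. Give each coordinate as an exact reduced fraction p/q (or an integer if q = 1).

1. G_x = 8/5  [line -1875/244·x + 1125/122·y + 3525/122 = 0 ∩ |GA|² = 14842/305]
2. G_y = -9/5  [line -1875/244·x + 1125/122·y + 3525/122 = 0 ∩ |GA|² = 14842/305]
   → G = (8/5, -9/5)

G = (8/5, -9/5)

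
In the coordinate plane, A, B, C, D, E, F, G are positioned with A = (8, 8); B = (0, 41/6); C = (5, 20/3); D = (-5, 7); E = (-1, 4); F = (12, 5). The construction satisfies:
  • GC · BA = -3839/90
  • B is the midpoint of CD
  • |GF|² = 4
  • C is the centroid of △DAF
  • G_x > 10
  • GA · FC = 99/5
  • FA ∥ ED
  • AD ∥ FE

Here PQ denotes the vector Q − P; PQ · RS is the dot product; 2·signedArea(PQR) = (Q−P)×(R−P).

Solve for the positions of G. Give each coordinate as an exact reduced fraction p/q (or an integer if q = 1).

1. G_x = 52/5  [GC · BA = -3839/90 ∩ GA · FC = 99/5]
2. G_y = 31/5  [GC · BA = -3839/90 ∩ GA · FC = 99/5]
   → G = (52/5, 31/5)

G = (52/5, 31/5)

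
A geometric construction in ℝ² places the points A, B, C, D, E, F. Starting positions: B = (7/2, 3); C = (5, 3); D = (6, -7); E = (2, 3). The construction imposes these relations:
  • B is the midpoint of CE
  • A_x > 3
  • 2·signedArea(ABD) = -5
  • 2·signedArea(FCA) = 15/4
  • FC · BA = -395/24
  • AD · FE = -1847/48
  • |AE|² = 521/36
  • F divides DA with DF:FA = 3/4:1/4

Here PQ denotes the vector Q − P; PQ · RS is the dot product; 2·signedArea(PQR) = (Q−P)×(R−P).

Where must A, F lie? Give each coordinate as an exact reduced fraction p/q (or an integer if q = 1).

A = (23/6, -1/3)
F = (35/8, -2)

1. A_x = 23/6  [line 10·x + 5/2·y + -75/2 = 0 ∩ |AE|² = 521/36]
2. A_y = -1/3  [line 10·x + 5/2·y + -75/2 = 0 ∩ |AE|² = 521/36]
   → A = (23/6, -1/3)
3. F_x = 35/8  [F divides DA with DF:FA = 3/4:1/4]
4. F_y = -2  [F divides DA with DF:FA = 3/4:1/4]
   → F = (35/8, -2)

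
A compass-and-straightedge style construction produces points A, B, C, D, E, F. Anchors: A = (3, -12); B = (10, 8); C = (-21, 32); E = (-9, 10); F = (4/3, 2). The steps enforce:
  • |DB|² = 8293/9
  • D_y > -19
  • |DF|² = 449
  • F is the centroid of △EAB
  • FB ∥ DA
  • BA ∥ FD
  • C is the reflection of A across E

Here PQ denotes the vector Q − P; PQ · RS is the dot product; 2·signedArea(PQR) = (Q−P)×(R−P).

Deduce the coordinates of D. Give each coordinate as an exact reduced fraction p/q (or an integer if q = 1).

1. D_x = -17/3  [FB ∥ DA ∩ BA ∥ FD]
2. D_y = -18  [FB ∥ DA ∩ BA ∥ FD]
   → D = (-17/3, -18)

D = (-17/3, -18)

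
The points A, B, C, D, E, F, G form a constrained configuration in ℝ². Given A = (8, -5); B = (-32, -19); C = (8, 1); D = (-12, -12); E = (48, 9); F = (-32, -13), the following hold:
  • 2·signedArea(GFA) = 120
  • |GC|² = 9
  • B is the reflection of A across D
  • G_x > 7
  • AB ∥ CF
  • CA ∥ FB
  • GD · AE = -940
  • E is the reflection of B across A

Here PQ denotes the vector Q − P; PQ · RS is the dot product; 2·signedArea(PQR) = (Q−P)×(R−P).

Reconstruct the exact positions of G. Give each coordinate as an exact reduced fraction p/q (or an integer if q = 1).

G = (8, -2)

1. G_x = 8  [GD · AE = -940 ∩ 2·signedArea(GFA) = 120]
2. G_y = -2  [GD · AE = -940 ∩ 2·signedArea(GFA) = 120]
   → G = (8, -2)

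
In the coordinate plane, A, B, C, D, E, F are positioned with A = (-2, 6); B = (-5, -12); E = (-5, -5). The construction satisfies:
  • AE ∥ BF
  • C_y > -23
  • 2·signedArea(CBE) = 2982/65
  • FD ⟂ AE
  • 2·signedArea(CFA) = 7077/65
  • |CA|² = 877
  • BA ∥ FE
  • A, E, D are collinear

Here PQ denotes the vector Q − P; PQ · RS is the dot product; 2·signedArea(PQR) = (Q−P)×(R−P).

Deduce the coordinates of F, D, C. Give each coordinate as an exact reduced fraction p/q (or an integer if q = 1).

1. F_x = -8  [BA ∥ FE ∩ AE ∥ BF]
2. F_y = -23  [BA ∥ FE ∩ AE ∥ BF]
   → F = (-8, -23)
3. D_x = -1271/130  [A, E, D are collinear ∩ FD ⟂ AE]
4. D_y = -2927/130  [A, E, D are collinear ∩ FD ⟂ AE]
   → D = (-1271/130, -2927/130)
5. C_x = -751/65  [2·signedArea(CFA) = 7077/65 ∩ 2·signedArea(CBE) = 2982/65]
6. C_y = -1432/65  [2·signedArea(CFA) = 7077/65 ∩ 2·signedArea(CBE) = 2982/65]
   → C = (-751/65, -1432/65)

C = (-751/65, -1432/65)
D = (-1271/130, -2927/130)
F = (-8, -23)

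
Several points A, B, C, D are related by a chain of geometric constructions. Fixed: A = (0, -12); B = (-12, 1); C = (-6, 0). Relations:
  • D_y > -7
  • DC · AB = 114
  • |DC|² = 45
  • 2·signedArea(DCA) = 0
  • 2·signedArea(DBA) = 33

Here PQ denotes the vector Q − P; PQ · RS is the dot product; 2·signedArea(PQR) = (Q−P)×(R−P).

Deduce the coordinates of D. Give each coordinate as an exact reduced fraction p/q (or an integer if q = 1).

1. D_x = -3  [2·signedArea(DCA) = 0 ∩ 2·signedArea(DBA) = 33]
2. D_y = -6  [2·signedArea(DCA) = 0 ∩ 2·signedArea(DBA) = 33]
   → D = (-3, -6)

D = (-3, -6)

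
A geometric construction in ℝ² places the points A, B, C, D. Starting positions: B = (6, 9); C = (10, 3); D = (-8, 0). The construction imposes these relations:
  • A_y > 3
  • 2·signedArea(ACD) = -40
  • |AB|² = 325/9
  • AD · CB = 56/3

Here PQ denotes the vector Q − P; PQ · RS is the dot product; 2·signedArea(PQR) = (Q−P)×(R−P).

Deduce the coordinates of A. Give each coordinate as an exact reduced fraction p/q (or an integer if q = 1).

1. A_x = 8/3  [2·signedArea(ACD) = -40 ∩ AD · CB = 56/3]
2. A_y = 4  [2·signedArea(ACD) = -40 ∩ AD · CB = 56/3]
   → A = (8/3, 4)

A = (8/3, 4)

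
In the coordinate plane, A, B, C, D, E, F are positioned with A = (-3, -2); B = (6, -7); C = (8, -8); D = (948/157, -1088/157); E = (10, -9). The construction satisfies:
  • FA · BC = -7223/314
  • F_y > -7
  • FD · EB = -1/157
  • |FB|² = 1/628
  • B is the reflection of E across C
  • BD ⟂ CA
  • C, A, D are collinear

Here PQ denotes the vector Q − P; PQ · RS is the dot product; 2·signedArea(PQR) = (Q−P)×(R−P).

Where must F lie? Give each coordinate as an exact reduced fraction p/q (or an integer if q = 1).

1. F_x = 945/157  [line -2·x + 1·y + 5967/314 = 0 ∩ |FB|² = 1/628]
2. F_y = -2187/314  [line -2·x + 1·y + 5967/314 = 0 ∩ |FB|² = 1/628]
   → F = (945/157, -2187/314)

F = (945/157, -2187/314)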